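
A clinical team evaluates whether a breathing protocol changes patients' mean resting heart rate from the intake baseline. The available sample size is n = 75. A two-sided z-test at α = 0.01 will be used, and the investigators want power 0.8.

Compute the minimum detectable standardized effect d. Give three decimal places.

Need Φ(δ − 2.576) = 0.8, so δ = 2.576 + 0.842 = 3.417.
(The second rejection-region term Φ(−δ − z_{α/2}) is negligible and dropped.)
δ = d·√n ⇒ d = δ/√n = 3.417/√75 = 0.3946.

d ≈ 0.395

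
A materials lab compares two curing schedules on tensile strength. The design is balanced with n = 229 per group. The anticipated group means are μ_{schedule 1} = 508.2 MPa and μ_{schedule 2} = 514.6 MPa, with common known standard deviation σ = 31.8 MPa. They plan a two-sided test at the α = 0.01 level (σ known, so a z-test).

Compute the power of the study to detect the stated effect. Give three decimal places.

Standardized effect: d = |μ_{schedule 1} − μ_{schedule 2}| / σ = |508.2 − 514.6| / 31.8 = 0.2013
Noncentrality parameter: δ = d·√(n/2) = 0.2013 × √(229/2) = 2.1536
Two-sided α = 0.01 → critical value z_{0.005} = 2.576.
Power = Φ(δ − 2.576) + Φ(−δ − 2.576) = Φ(-0.422) + Φ(-4.729) = 0.3364 + 0.0000 = 0.3364.

Power ≈ 0.336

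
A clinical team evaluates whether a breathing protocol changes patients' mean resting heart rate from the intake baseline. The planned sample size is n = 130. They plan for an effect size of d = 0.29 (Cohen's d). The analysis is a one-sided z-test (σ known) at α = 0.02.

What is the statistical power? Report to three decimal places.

Noncentrality parameter: δ = d·√n = 0.29 × √130 = 3.3065
One-sided α = 0.02 → critical value z_{0.02} = 2.054.
Power = P(Z > 2.054 − δ) = Φ(1.253) = 0.8949.

Power ≈ 0.895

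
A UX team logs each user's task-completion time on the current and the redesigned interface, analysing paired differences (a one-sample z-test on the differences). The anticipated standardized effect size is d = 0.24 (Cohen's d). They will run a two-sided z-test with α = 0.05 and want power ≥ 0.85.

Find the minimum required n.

Set Φ(δ − 1.960) = 0.85; then δ − 1.960 = Φ⁻¹(0.85) = 1.036, giving δ = 2.996.
(For δ > 0 the lower-tail rejection region contributes negligibly to power, so the one-term inversion is standard.)
δ = d·√n ⇒ n = (δ/d)² = (2.996 / 0.24)² = 155.87.
Rounding up, n = 156.

n = 156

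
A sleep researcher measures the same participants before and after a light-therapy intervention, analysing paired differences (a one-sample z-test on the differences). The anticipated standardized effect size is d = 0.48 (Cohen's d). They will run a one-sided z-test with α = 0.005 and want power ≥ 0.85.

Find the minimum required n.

For power 0.85 need Φ(δ − z_{0.005}) = 0.85, so δ = z_{0.005} + z_{0.15} = 2.576 + 1.036 = 3.612.
δ = d·√n ⇒ n = (δ/d)² = (3.612 / 0.48)² = 56.63.
Rounding up, n = 57.

n = 57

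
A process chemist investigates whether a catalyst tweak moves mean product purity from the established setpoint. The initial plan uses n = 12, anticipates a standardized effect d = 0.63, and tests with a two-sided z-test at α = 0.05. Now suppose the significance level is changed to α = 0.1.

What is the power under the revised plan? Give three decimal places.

δ = d·√n = 0.63 × √12 = 2.1824 (unchanged). New critical value: z_{0.05} = 1.645.
Revised power = Φ(δ − 1.645) + Φ(−δ − 1.645) = Φ(0.538) + Φ(-3.827) = 0.7045 + 0.0001 = 0.7046.

Power ≈ 0.705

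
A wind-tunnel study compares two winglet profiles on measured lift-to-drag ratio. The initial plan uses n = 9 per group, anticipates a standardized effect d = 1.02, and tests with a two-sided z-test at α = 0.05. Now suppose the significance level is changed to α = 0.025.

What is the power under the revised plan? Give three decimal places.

δ = d·√(n/2) = 1.02 × √(9/2) = 2.1637 (unchanged). New critical value: z_{0.0125} = 2.241.
Revised power = Φ(δ − 2.241) + Φ(−δ − 2.241) = Φ(-0.078) + Φ(-4.405) = 0.4691 + 0.0000 = 0.4691.

Power ≈ 0.469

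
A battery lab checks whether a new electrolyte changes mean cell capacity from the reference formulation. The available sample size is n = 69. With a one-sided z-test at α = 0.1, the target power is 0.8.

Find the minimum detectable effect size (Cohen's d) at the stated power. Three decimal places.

d ≈ 0.256

Need Φ(δ − 1.282) = 0.8, so δ = 1.282 + 0.842 = 2.123.
δ = d·√n ⇒ d = δ/√n = 2.123/√69 = 0.2556.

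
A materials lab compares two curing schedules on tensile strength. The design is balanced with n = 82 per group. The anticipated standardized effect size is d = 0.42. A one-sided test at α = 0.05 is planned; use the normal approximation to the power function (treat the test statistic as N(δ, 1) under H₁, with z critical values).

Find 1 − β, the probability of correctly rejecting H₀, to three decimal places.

Power ≈ 0.852

Noncentrality parameter: δ = d·√(n/2) = 0.42 × √(82/2) = 2.6893
One-sided α = 0.05 → critical value z_{0.05} = 1.645.
Power = Φ(δ − 1.645) = Φ(1.044) = 0.8519.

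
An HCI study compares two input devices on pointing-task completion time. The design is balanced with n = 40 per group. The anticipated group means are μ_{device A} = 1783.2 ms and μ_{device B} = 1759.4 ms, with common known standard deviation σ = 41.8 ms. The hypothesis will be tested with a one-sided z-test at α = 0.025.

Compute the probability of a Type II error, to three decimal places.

β ≈ 0.279

Standardized effect: d = |μ_{device A} − μ_{device B}| / σ = |1783.2 − 1759.4| / 41.8 = 0.5694
Noncentrality parameter: δ = d·√(n/2) = 0.5694 × √(40/2) = 2.5463
Critical value for a one-sided test at α = 0.025: z_α = 1.960.
Power = P(Z > 1.960 − δ) = Φ(0.586) = 0.7212.
Type II error: β = 1 − power = 1 − 0.7212 = 0.2788.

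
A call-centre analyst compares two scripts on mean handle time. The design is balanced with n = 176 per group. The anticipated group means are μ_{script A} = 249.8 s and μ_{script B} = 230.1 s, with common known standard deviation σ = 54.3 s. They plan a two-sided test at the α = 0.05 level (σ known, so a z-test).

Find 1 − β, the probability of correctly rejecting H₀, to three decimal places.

Power ≈ 0.926

Standardized effect: d = |μ_{script A} − μ_{script B}| / σ = |249.8 − 230.1| / 54.3 = 0.3628
Noncentrality parameter: δ = d·√(n/2) = 0.3628 × √(176/2) = 3.4034
Critical value for a two-sided test at α = 0.05: z_{α/2} = 1.960.
Power = Φ(δ − 1.960) + Φ(−δ − 1.960) = Φ(1.443) + Φ(-5.363) = 0.9255 + 0.0000 = 0.9255.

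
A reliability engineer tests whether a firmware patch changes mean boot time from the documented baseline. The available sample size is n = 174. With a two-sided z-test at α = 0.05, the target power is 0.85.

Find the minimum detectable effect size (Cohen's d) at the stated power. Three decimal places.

Need Φ(δ − 1.960) = 0.85, so δ = 1.960 + 1.036 = 2.996.
(Lower-tail contribution to power is negligible for δ > 0.)
δ = d·√n ⇒ d = δ/√n = 2.996/√174 = 0.2272.

d ≈ 0.227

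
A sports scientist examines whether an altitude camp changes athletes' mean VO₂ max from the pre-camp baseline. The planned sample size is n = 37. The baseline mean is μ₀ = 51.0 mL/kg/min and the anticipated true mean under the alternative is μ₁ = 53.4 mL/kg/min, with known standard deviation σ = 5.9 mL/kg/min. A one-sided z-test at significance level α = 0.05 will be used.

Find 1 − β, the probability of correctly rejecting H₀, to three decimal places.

Standardized effect: d = |μ₁ − μ₀| / σ = |53.4 − 51.0| / 5.9 = 0.4068
Noncentrality parameter: δ = d·√n = 0.4068 × √37 = 2.4743
One-sided α = 0.05 → critical value z_{0.05} = 1.645.
Power = P(Z > 1.645 − δ) = Φ(0.829) = 0.7966.

Power ≈ 0.797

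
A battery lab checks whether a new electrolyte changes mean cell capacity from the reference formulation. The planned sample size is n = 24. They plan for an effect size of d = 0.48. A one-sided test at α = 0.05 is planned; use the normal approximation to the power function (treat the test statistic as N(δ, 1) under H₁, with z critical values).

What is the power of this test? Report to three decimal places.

Noncentrality parameter: δ = d·√n = 0.48 × √24 = 2.3515
One-sided α = 0.05 → critical value z_{0.05} = 1.645.
Power = P(Z > 1.645 − δ) = Φ(0.707) = 0.7601.

Power ≈ 0.760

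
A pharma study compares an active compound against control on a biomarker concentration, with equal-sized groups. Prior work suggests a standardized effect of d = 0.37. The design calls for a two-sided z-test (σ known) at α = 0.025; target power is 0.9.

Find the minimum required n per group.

Set Φ(δ − 2.241) = 0.9; then δ − 2.241 = Φ⁻¹(0.9) = 1.282, giving δ = 3.523.
(Ignoring the negligible lower-tail rejection probability gives the usual closed-form inversion.)
δ = d·√(n/2) ⇒ n = 2(δ/d)² = 2 × (3.523 / 0.37)² = 181.32.
Rounding up, n = 182 per group.

n = 182 per group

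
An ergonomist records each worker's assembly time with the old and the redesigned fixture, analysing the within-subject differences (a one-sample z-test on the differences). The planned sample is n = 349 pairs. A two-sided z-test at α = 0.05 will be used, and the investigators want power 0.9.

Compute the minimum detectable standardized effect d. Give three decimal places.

Required noncentrality: δ = z_{0.025} + z_{0.10} = 1.960 + 1.282 = 3.242.
(The second rejection-region term Φ(−δ − z_{α/2}) is negligible and dropped.)
δ = d·√n ⇒ d = δ/√n = 3.242/√349 = 0.1735.

d ≈ 0.174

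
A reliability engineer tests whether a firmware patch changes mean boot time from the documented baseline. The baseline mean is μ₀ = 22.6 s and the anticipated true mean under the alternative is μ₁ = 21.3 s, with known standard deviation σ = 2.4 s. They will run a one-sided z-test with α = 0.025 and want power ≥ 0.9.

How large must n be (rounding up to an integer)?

n = 36

Standardized effect: d = |μ₁ − μ₀| / σ = |21.3 − 22.6| / 2.4 = 0.5417
For power 0.9 need Φ(δ − z_{0.025}) = 0.9, so δ = z_{0.025} + z_{0.10} = 1.960 + 1.282 = 3.242.
δ = d·√n ⇒ n = (δ/d)² = (3.242 / 0.5417)² = 35.81.
Rounding up, n = 36.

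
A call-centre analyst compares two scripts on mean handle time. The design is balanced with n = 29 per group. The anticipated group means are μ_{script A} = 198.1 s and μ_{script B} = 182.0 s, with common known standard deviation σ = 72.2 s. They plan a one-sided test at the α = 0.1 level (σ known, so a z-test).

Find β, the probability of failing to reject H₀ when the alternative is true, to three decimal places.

Standardized effect: d = |μ_{script A} − μ_{script B}| / σ = |198.1 − 182.0| / 72.2 = 0.2230
Noncentrality parameter: δ = d·√(n/2) = 0.2230 × √(29/2) = 0.8491
One-sided α = 0.1 → critical value z_{0.1} = 1.282.
Power = Φ(δ − 1.282) = Φ(-0.432) = 0.3327.
Type II error: β = 1 − power = 1 − 0.3327 = 0.6673.

β ≈ 0.667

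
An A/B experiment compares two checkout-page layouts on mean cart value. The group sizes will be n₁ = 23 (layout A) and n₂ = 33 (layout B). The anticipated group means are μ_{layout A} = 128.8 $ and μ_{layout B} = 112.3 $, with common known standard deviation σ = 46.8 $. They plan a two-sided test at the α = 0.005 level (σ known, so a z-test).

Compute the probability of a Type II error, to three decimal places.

β ≈ 0.934

Standardized effect: d = |μ_{layout A} − μ_{layout B}| / σ = |128.8 − 112.3| / 46.8 = 0.3526
Noncentrality parameter: δ = d / √(1/n₁ + 1/n₂) = 0.3526 / √(1/23 + 1/33) = 1.2980
Critical value for a two-sided test at α = 0.005: z_{α/2} = 2.807.
Power = Φ(δ − 2.807) + Φ(−δ − 2.807) = Φ(-1.509) + Φ(-4.105) = 0.0656 + 0.0000 = 0.0657.
Type II error: β = 1 − power = 1 − 0.0657 = 0.9343.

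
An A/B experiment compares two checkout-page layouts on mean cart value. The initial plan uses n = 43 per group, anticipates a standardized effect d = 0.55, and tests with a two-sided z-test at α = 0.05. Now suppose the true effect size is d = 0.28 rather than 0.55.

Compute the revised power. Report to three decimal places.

Power ≈ 0.255

With d = 0.28: δ = d·√(n/2) = 0.28 × √(43/2) = 1.2983. Critical value z_{0.025} = 1.960.
Revised power = Φ(δ − 1.960) + Φ(−δ − 1.960) = Φ(-0.662) + Φ(-3.258) = 0.2541 + 0.0006 = 0.2547.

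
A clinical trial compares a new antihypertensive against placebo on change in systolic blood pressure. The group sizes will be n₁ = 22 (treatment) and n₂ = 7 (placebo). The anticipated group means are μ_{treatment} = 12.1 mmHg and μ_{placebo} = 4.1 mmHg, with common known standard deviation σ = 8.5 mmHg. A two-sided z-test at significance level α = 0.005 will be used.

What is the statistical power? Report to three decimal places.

Standardized effect: d = |μ_{treatment} − μ_{placebo}| / σ = |12.1 − 4.1| / 8.5 = 0.9412
Noncentrality parameter: λ = d / √(1/n₁ + 1/n₂) = 0.9412 / √(1/22 + 1/7) = 2.1689
Critical value for a two-sided test at α = 0.005: z_{α/2} = 2.807.
Power = Φ(λ − 2.807) + Φ(−λ − 2.807) = Φ(-0.638) + Φ(-4.976) = 0.2617 + 0.0000 = 0.2617.

Power ≈ 0.262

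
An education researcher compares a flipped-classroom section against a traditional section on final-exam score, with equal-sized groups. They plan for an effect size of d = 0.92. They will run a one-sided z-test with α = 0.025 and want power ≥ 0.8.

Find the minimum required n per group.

For power 0.8 need Φ(δ − z_{0.025}) = 0.8, so δ = z_{0.025} + z_{0.20} = 1.960 + 0.842 = 2.802.
δ = d·√(n/2) ⇒ n = 2(δ/d)² = 2 × (2.802 / 0.92)² = 18.55.
Round up to the next whole unit.

n = 19 per group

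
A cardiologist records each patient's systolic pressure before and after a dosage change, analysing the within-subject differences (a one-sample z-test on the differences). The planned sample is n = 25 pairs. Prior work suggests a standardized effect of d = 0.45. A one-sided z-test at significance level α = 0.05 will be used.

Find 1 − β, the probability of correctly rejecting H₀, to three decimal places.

Power ≈ 0.727

Noncentrality parameter: δ = d·√n = 0.45 × √25 = 2.2500
Critical value for a one-sided test at α = 0.05: z_α = 1.645.
Power = Φ(δ − 1.645) = Φ(0.605) = 0.7275.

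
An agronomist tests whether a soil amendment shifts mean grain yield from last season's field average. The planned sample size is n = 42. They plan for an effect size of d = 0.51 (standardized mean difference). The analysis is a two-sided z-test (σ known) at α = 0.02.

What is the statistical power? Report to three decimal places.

Noncentrality parameter: δ = d·√n = 0.51 × √42 = 3.3052
Two-sided α = 0.02 → critical value z_{0.01} = 2.326.
Power = Φ(δ − 2.326) + Φ(−δ − 2.326) = Φ(0.979) + Φ(-5.632) = 0.8362 + 0.0000 = 0.8362.

Power ≈ 0.836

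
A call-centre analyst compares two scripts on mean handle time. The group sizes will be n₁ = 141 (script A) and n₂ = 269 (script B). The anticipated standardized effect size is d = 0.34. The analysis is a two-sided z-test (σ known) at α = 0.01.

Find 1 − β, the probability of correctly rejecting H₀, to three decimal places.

Power ≈ 0.756

Noncentrality parameter: δ = d / √(1/n₁ + 1/n₂) = 0.34 / √(1/141 + 1/269) = 3.2702
Two-sided α = 0.01 → critical value z_{0.005} = 2.576.
Power = Φ(δ − 2.576) + Φ(−δ − 2.576) = Φ(0.694) + Φ(-5.846) = 0.7563 + 0.0000 = 0.7563.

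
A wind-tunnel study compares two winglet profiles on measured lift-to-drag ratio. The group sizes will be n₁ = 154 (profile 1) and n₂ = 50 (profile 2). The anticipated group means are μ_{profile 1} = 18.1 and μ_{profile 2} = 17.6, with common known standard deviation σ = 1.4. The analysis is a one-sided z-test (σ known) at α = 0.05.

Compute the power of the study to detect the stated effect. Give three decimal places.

Standardized effect: d = |μ_{profile 1} − μ_{profile 2}| / σ = |18.1 − 17.6| / 1.4 = 0.3571
Noncentrality parameter: δ = d / √(1/n₁ + 1/n₂) = 0.3571 / √(1/154 + 1/50) = 2.1942
Critical value for a one-sided test at α = 0.05: z_α = 1.645.
Power = Φ(δ − 1.645) = Φ(0.549) = 0.7086.

Power ≈ 0.709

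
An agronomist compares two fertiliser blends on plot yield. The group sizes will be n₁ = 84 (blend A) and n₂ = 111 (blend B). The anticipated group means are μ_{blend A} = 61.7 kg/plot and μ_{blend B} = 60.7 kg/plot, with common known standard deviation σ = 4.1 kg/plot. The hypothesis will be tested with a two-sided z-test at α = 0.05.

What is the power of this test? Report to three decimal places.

Power ≈ 0.392

Standardized effect: d = |μ_{blend A} − μ_{blend B}| / σ = |61.7 − 60.7| / 4.1 = 0.2439
Noncentrality parameter: δ = d / √(1/n₁ + 1/n₂) = 0.2439 / √(1/84 + 1/111) = 1.6866
Critical value for a two-sided test at α = 0.05: z_{α/2} = 1.960.
Power = Φ(δ − 1.960) + Φ(−δ − 1.960) = Φ(-0.273) + Φ(-3.647) = 0.3923 + 0.0001 = 0.3924.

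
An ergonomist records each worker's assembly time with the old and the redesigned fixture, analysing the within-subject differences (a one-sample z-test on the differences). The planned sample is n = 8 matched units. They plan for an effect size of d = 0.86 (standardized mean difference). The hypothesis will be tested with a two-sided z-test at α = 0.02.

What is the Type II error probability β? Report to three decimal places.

β ≈ 0.458

Noncentrality parameter: δ = d·√n = 0.86 × √8 = 2.4324
Critical value for a two-sided test at α = 0.02: z_{α/2} = 2.326.
Power = Φ(δ − 2.326) + Φ(−δ − 2.326) = Φ(0.106) + Φ(-4.759) = 0.5422 + 0.0000 = 0.5422.
Type II error: β = 1 − power = 1 − 0.5422 = 0.4578.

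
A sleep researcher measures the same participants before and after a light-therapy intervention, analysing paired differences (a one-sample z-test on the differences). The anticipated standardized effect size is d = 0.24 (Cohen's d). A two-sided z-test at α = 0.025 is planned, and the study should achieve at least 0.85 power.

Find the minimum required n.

n = 187

For power 0.85 need Φ(δ − z_{0.0125}) = 0.85, so δ = z_{0.0125} + z_{0.15} = 2.241 + 1.036 = 3.278.
(For δ > 0 the lower-tail rejection region contributes negligibly to power, so the one-term inversion is standard.)
δ = d·√n ⇒ n = (δ/d)² = (3.278 / 0.24)² = 186.53.
Rounding up, n = 187.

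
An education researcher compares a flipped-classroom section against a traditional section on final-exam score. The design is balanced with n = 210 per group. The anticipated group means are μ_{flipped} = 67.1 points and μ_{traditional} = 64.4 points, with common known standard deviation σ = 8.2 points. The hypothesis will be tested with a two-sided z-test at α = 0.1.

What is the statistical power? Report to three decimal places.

Power ≈ 0.958

Standardized effect: d = |μ_{flipped} − μ_{traditional}| / σ = |67.1 − 64.4| / 8.2 = 0.3293
Noncentrality parameter: δ = d·√(n/2) = 0.3293 × √(210/2) = 3.3740
Critical value for a two-sided test at α = 0.1: z_{α/2} = 1.645.
Power = Φ(δ − 1.645) + Φ(−δ − 1.645) = Φ(1.729) + Φ(-5.019) = 0.9581 + 0.0000 = 0.9581.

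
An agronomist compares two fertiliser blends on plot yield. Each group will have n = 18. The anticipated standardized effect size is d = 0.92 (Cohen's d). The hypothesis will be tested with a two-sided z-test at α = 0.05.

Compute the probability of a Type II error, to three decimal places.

β ≈ 0.212

Noncentrality parameter: λ = d·√(n/2) = 0.92 × √(18/2) = 2.7600
Critical value for a two-sided test at α = 0.05: z_{α/2} = 1.960.
Power = Φ(λ − 1.960) + Φ(−λ − 1.960) = Φ(0.800) + Φ(-4.720) = 0.7882 + 0.0000 = 0.7882.
Type II error: β = 1 − power = 1 − 0.7882 = 0.2118.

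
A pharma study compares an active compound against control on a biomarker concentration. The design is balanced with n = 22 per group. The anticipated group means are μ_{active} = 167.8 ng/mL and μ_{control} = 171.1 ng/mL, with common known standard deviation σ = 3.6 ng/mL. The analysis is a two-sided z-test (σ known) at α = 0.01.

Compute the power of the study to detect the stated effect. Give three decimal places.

Power ≈ 0.679

Standardized effect: d = |μ_{active} − μ_{control}| / σ = |167.8 − 171.1| / 3.6 = 0.9167
Noncentrality parameter: δ = d·√(n/2) = 0.9167 × √(22/2) = 3.0402
Two-sided α = 0.01 → critical value z_{0.005} = 2.576.
Power = Φ(δ − 2.576) + Φ(−δ − 2.576) = Φ(0.464) + Φ(-5.616) = 0.6788 + 0.0000 = 0.6788.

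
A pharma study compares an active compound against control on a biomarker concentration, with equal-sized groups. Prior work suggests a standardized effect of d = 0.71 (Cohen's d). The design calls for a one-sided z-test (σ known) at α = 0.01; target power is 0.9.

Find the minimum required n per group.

n = 52 per group

For power 0.9 need Φ(δ − z_{0.01}) = 0.9, so δ = z_{0.01} + z_{0.10} = 2.326 + 1.282 = 3.608.
δ = d·√(n/2) ⇒ n = 2(δ/d)² = 2 × (3.608 / 0.71)² = 51.64.
Round up to the next whole unit.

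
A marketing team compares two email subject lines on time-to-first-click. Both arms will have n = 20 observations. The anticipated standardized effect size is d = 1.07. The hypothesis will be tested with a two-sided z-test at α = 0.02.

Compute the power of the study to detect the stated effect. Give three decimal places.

Power ≈ 0.855

Noncentrality parameter: λ = d·√(n/2) = 1.07 × √(20/2) = 3.3836
Two-sided α = 0.02 → critical value z_{0.01} = 2.326.
Power = Φ(λ − 2.326) + Φ(−λ − 2.326) = Φ(1.057) + Φ(-5.710) = 0.8548 + 0.0000 = 0.8548.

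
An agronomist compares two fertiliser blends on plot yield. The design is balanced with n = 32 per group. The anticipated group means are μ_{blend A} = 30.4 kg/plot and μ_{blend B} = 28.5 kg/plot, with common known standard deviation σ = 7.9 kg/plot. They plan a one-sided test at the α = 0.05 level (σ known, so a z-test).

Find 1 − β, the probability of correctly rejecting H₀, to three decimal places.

Power ≈ 0.247

Standardized effect: d = |μ_{blend A} − μ_{blend B}| / σ = |30.4 − 28.5| / 7.9 = 0.2405
Noncentrality parameter: δ = d·√(n/2) = 0.2405 × √(32/2) = 0.9620
One-sided α = 0.05 → critical value z_{0.05} = 1.645.
Power = P(Z > 1.645 − δ) = Φ(-0.683) = 0.2474.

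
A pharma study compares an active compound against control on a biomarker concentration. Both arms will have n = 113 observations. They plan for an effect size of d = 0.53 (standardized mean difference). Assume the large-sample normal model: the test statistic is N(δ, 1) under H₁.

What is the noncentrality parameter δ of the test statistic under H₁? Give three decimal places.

The noncentrality parameter scales effect size by the design's sample-size factor: δ = d·√(n/2) = 0.53 × √(113/2) = 3.9838

δ ≈ 3.984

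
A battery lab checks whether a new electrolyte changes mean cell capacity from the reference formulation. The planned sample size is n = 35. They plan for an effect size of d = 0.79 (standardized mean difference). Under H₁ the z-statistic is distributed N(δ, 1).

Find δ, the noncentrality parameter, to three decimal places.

The noncentrality parameter scales effect size by the design's sample-size factor: δ = d·√n = 0.79 × √35 = 4.6737

δ ≈ 4.674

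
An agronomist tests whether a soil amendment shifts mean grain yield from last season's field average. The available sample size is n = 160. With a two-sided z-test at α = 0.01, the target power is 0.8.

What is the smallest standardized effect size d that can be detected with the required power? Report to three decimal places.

d ≈ 0.270

Need Φ(δ − 2.576) = 0.8, so δ = 2.576 + 0.842 = 3.417.
(Lower-tail contribution to power is negligible for δ > 0.)
δ = d·√n ⇒ d = δ/√n = 3.417/√160 = 0.2702.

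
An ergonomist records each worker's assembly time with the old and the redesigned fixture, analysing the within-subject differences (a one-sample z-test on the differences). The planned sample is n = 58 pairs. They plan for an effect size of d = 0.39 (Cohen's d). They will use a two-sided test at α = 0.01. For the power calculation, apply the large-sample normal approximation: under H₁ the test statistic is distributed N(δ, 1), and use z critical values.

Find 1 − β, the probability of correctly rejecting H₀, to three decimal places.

Power ≈ 0.653

Noncentrality parameter: δ = d·√n = 0.39 × √58 = 2.9702
Critical value for a two-sided test at α = 0.01: z_{α/2} = 2.576.
Power = Φ(δ − 2.576) + Φ(−δ − 2.576) = Φ(0.394) + Φ(-5.546) = 0.6533 + 0.0000 = 0.6533.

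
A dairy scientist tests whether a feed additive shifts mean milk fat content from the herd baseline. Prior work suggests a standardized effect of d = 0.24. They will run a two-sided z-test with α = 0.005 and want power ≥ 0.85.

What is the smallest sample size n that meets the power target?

n = 257

For power 0.85 need Φ(δ − z_{0.0025}) = 0.85, so δ = z_{0.0025} + z_{0.15} = 2.807 + 1.036 = 3.843.
(For δ > 0 the lower-tail rejection region contributes negligibly to power, so the one-term inversion is standard.)
δ = d·√n ⇒ n = (δ/d)² = (3.843 / 0.24)² = 256.46.
Round up to the next whole unit.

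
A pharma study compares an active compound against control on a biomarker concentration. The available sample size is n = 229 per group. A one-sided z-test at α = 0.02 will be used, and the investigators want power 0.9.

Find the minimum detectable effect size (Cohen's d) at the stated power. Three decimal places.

Required noncentrality: δ = z_{0.02} + z_{0.10} = 2.054 + 1.282 = 3.335.
δ = d·√(n/2) ⇒ d = δ/√(n/2) = 3.335/√(229/2) = 0.3117.

d ≈ 0.312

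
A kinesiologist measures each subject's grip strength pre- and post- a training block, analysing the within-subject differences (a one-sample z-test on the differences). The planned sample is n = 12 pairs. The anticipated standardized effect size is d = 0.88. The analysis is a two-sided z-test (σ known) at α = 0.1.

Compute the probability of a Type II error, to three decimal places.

Noncentrality parameter: δ = d·√n = 0.88 × √12 = 3.0484
Two-sided α = 0.1 → critical value z_{0.05} = 1.645.
Power = Φ(δ − 1.645) + Φ(−δ − 1.645) = Φ(1.404) + Φ(-4.693) = 0.9198 + 0.0000 = 0.9198.
Type II error: β = 1 − power = 1 − 0.9198 = 0.0802.

β ≈ 0.080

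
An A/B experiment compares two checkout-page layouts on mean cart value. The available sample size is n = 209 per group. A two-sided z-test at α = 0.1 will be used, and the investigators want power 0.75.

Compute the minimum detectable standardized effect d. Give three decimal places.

d ≈ 0.227

Need Φ(δ − 1.645) = 0.75, so δ = 1.645 + 0.674 = 2.319.
(Lower-tail contribution to power is negligible for δ > 0.)
δ = d·√(n/2) ⇒ d = δ/√(n/2) = 2.319/√(209/2) = 0.2269.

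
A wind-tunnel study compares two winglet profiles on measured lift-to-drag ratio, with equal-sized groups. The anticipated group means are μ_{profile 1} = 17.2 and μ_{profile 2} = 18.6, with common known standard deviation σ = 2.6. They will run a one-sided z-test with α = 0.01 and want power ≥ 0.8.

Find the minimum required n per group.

n = 70 per group

Standardized effect: d = |μ_{profile 1} − μ_{profile 2}| / σ = |17.2 − 18.6| / 2.6 = 0.5385
Set Φ(δ − 2.326) = 0.8; then δ − 2.326 = Φ⁻¹(0.8) = 0.842, giving δ = 3.168.
δ = d·√(n/2) ⇒ n = 2(δ/d)² = 2 × (3.168 / 0.5385)² = 69.23.
Rounding up, n = 70 per group.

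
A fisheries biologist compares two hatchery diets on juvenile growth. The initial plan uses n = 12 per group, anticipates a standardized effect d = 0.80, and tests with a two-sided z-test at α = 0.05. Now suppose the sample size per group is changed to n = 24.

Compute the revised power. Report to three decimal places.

With n = 24 per group: δ = d·√(n/2) = 0.80 × √(24/2) = 2.7713. Critical value z_{0.025} = 1.960.
Revised power = Φ(δ − 1.960) + Φ(−δ − 1.960) = Φ(0.811) + Φ(-4.731) = 0.7914 + 0.0000 = 0.7914.

Power ≈ 0.791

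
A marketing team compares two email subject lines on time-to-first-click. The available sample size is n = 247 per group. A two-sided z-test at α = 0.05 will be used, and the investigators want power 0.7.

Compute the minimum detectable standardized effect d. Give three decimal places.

Required noncentrality: δ = z_{0.025} + z_{0.30} = 1.960 + 0.524 = 2.484.
(Lower-tail contribution to power is negligible for δ > 0.)
δ = d·√(n/2) ⇒ d = δ/√(n/2) = 2.484/√(247/2) = 0.2236.

d ≈ 0.224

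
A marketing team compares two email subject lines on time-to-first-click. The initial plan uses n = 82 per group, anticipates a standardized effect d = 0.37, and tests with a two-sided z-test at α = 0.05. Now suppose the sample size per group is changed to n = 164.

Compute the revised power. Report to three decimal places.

With n = 164 per group: δ = d·√(n/2) = 0.37 × √(164/2) = 3.3505. Critical value z_{0.025} = 1.960.
Revised power = Φ(δ − 1.960) + Φ(−δ − 1.960) = Φ(1.391) + Φ(-5.310) = 0.9178 + 0.0000 = 0.9178.

Power ≈ 0.918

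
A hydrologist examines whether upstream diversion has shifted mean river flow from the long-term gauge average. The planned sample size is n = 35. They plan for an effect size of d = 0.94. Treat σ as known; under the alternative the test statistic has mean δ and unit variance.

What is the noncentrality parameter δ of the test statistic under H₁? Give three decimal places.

δ = d·√n = 0.94 × √35 = 5.5611

δ ≈ 5.561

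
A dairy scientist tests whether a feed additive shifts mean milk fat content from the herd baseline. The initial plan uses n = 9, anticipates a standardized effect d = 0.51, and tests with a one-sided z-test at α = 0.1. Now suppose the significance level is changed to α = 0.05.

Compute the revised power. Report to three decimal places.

δ = d·√n = 0.51 × √9 = 1.5300 (unchanged). New critical value: z_{0.05} = 1.645.
Revised power = P(Z > 1.645 − δ) = Φ(-0.115) = 0.4543.

Power ≈ 0.454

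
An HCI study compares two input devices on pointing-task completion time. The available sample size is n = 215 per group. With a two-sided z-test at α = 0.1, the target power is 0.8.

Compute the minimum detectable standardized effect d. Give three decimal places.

d ≈ 0.240

Required noncentrality: δ = z_{0.05} + z_{0.20} = 1.645 + 0.842 = 2.486.
(Lower-tail contribution to power is negligible for δ > 0.)
δ = d·√(n/2) ⇒ d = δ/√(n/2) = 2.486/√(215/2) = 0.2398.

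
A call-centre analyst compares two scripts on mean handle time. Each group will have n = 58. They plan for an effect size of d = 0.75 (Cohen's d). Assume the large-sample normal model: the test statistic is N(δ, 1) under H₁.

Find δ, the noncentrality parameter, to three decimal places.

δ ≈ 4.039

The noncentrality parameter scales effect size by the design's sample-size factor: δ = d·√(n/2) = 0.75 × √(58/2) = 4.0389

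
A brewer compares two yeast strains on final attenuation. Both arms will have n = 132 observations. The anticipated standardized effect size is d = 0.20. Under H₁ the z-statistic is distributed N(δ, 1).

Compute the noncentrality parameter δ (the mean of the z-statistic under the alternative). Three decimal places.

δ ≈ 1.625

δ = d·√(n/2) = 0.20 × √(132/2) = 1.6248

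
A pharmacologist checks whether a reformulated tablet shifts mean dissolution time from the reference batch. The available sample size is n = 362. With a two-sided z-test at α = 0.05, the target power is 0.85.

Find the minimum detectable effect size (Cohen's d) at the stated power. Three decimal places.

Required noncentrality: δ = z_{0.025} + z_{0.15} = 1.960 + 1.036 = 2.996.
(The second rejection-region term Φ(−δ − z_{α/2}) is negligible and dropped.)
δ = d·√n ⇒ d = δ/√n = 2.996/√362 = 0.1575.

d ≈ 0.157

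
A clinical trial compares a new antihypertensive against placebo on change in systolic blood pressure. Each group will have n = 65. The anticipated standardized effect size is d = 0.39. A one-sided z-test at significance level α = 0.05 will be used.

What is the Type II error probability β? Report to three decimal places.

β ≈ 0.281

Noncentrality parameter: λ = d·√(n/2) = 0.39 × √(65/2) = 2.2233
Critical value for a one-sided test at α = 0.05: z_α = 1.645.
Power = Φ(λ − 1.645) = Φ(0.578) = 0.7185.
Type II error: β = 1 − power = 1 − 0.7185 = 0.2815.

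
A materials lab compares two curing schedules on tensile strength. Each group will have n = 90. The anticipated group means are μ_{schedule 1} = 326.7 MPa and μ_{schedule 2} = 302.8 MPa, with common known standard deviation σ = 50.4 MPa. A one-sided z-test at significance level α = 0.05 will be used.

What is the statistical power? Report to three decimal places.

Power ≈ 0.938

Standardized effect: d = |μ_{schedule 1} − μ_{schedule 2}| / σ = |326.7 − 302.8| / 50.4 = 0.4742
Noncentrality parameter: δ = d·√(n/2) = 0.4742 × √(90/2) = 3.1811
One-sided α = 0.05 → critical value z_{0.05} = 1.645.
Power = P(Z > 1.645 − δ) = Φ(1.536) = 0.9378.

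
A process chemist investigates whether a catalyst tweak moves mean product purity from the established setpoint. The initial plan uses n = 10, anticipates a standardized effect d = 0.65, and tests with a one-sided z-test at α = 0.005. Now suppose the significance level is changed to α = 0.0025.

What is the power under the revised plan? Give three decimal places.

δ = d·√n = 0.65 × √10 = 2.0555 (unchanged). New critical value: z_{0.0025} = 2.807.
Revised power = P(Z > 2.807 − δ) = Φ(-0.752) = 0.2262.

Power ≈ 0.226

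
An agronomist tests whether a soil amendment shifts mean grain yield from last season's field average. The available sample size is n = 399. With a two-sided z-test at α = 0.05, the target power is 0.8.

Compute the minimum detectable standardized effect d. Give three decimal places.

Need Φ(δ − 1.960) = 0.8, so δ = 1.960 + 0.842 = 2.802.
(The second rejection-region term Φ(−δ − z_{α/2}) is negligible and dropped.)
δ = d·√n ⇒ d = δ/√n = 2.802/√399 = 0.1403.

d ≈ 0.140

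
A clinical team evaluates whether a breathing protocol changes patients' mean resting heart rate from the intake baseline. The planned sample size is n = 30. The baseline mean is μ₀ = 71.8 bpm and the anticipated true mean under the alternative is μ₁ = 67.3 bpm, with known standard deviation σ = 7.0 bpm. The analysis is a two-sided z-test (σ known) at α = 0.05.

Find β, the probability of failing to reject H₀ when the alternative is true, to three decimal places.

Standardized effect: d = |μ₁ − μ₀| / σ = |67.3 − 71.8| / 7.0 = 0.6429
Noncentrality parameter: δ = d·√n = 0.6429 × √30 = 3.5211
Critical value for a two-sided test at α = 0.05: z_{α/2} = 1.960.
Power = Φ(δ − 1.960) + Φ(−δ − 1.960) = Φ(1.561) + Φ(-5.481) = 0.9408 + 0.0000 = 0.9408.
Type II error: β = 1 − power = 1 − 0.9408 = 0.0592.

β ≈ 0.059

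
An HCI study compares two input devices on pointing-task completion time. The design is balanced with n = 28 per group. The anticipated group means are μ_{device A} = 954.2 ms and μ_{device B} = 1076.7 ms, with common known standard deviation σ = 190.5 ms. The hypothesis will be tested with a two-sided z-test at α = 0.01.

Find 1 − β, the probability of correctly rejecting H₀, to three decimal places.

Power ≈ 0.433

Standardized effect: d = |μ_{device A} − μ_{device B}| / σ = |954.2 − 1076.7| / 190.5 = 0.6430
Noncentrality parameter: λ = d·√(n/2) = 0.6430 × √(28/2) = 2.4061
Two-sided α = 0.01 → critical value z_{0.005} = 2.576.
Power = Φ(λ − 2.576) + Φ(−λ − 2.576) = Φ(-0.170) + Φ(-4.982) = 0.4326 + 0.0000 = 0.4326.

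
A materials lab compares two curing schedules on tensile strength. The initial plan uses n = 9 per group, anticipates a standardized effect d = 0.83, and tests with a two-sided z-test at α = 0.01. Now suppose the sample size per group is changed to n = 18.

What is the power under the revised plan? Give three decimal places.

With n = 18 per group: δ = d·√(n/2) = 0.83 × √(18/2) = 2.4900. Critical value z_{0.005} = 2.576.
Revised power = Φ(δ − 2.576) + Φ(−δ − 2.576) = Φ(-0.086) + Φ(-5.066) = 0.4658 + 0.0000 = 0.4658.

Power ≈ 0.466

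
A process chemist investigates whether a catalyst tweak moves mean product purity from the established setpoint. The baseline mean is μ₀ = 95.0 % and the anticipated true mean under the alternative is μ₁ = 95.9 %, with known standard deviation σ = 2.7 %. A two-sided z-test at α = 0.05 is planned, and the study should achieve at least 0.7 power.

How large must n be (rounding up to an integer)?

Standardized effect: d = |μ₁ − μ₀| / σ = |95.9 − 95.0| / 2.7 = 0.3333
For power 0.7 need Φ(δ − z_{0.025}) = 0.7, so δ = z_{0.025} + z_{0.30} = 1.960 + 0.524 = 2.484.
(The Φ(−δ − z_{α/2}) term is vanishingly small for δ > 0 and is dropped in the standard sample-size formula.)
δ = d·√n ⇒ n = (δ/d)² = (2.484 / 0.3333)² = 55.55.
Round up to the next whole unit.

n = 56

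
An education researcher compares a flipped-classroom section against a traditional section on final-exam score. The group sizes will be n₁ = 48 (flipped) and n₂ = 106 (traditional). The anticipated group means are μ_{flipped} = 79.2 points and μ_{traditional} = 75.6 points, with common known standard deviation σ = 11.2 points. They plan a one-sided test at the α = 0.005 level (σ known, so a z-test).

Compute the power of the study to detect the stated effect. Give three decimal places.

Power ≈ 0.233

Standardized effect: d = |μ_{flipped} − μ_{traditional}| / σ = |79.2 − 75.6| / 11.2 = 0.3214
Noncentrality parameter: δ = d / √(1/n₁ + 1/n₂) = 0.3214 / √(1/48 + 1/106) = 1.8476
Critical value for a one-sided test at α = 0.005: z_α = 2.576.
Power = P(Z > 2.576 − δ) = Φ(-0.728) = 0.2332.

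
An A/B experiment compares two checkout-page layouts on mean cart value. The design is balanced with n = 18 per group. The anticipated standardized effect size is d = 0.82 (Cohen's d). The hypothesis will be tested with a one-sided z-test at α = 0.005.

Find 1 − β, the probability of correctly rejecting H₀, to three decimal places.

Noncentrality parameter: λ = d·√(n/2) = 0.82 × √(18/2) = 2.4600
One-sided α = 0.005 → critical value z_{0.005} = 2.576.
Power = P(Z > 2.576 − λ) = Φ(-0.116) = 0.4539.

Power ≈ 0.454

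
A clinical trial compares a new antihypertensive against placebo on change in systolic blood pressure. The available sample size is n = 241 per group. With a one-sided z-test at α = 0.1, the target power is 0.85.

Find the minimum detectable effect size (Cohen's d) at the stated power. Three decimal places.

d ≈ 0.211

Required noncentrality: δ = z_{0.1} + z_{0.15} = 1.282 + 1.036 = 2.318.
δ = d·√(n/2) ⇒ d = δ/√(n/2) = 2.318/√(241/2) = 0.2112.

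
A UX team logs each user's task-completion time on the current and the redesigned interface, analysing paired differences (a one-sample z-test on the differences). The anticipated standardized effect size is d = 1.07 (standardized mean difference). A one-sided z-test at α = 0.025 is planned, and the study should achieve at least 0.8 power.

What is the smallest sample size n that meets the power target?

n = 7

For power 0.8 need Φ(δ − z_{0.025}) = 0.8, so δ = z_{0.025} + z_{0.20} = 1.960 + 0.842 = 2.802.
δ = d·√n ⇒ n = (δ/d)² = (2.802 / 1.07)² = 6.86.
Round up to the next whole unit.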